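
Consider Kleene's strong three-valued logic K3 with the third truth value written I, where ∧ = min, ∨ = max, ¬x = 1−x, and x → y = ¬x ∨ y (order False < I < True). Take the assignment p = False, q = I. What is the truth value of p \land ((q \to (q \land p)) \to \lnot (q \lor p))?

q \land p = I \land False = False
q \to (q \land p) = I \to False = I  [\lnot I \lor False]
q \lor p = I \lor False = I
\lnot (q \lor p) = \lnot I = I
(q \to (q \land p)) \to \lnot (q \lor p) = I \to I = I
p \land ((q \to (q \land p)) \to \lnot (q \lor p)) = False \land I = False

False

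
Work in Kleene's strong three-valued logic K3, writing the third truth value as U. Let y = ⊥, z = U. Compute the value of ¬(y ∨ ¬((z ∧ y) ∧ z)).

⊥

z ∧ y = U ∧ ⊥ = ⊥
(z ∧ y) ∧ z = ⊥ ∧ U = ⊥
¬((z ∧ y) ∧ z) = ¬⊥ = ⊤
y ∨ ¬((z ∧ y) ∧ z) = ⊥ ∨ ⊤ = ⊤
¬(y ∨ ¬((z ∧ y) ∧ z)) = ¬⊤ = ⊥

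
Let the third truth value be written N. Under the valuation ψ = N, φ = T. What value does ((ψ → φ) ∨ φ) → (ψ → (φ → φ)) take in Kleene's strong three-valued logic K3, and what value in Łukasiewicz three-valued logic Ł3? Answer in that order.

T; T

In Kleene's strong three-valued logic K3: ψ → φ = N → T = T
(ψ → φ) ∨ φ = T ∨ T = T
φ → φ = T → T = T
ψ → (φ → φ) = N → T = T
((ψ → φ) ∨ φ) → (ψ → (φ → φ)) = T → T = T
In Łukasiewicz three-valued logic Ł3: ψ → φ = N → T = T
(ψ → φ) ∨ φ = T ∨ T = T
φ → φ = T → T = T
ψ → (φ → φ) = N → T = T
((ψ → φ) ∨ φ) → (ψ → (φ → φ)) = T → T = T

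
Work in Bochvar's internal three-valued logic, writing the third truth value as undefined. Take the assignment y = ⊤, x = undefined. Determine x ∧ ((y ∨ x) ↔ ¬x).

y ∨ x = ⊤ ∨ undefined = undefined
¬x = ¬undefined = undefined
(y ∨ x) ↔ ¬x = undefined ↔ undefined = undefined
x ∧ ((y ∨ x) ↔ ¬x) = undefined ∧ undefined = undefined

undefined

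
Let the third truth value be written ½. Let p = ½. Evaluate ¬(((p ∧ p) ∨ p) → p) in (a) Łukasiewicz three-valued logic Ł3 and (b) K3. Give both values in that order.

In Łukasiewicz three-valued logic Ł3: p ∧ p = ½ ∧ ½ = ½
(p ∧ p) ∨ p = ½ ∨ ½ = ½
((p ∧ p) ∨ p) → p = ½ → ½ = 1
¬(((p ∧ p) ∨ p) → p) = ¬1 = 0
In K3: p ∧ p = ½ ∧ ½ = ½
(p ∧ p) ∨ p = ½ ∨ ½ = ½
((p ∧ p) ∨ p) → p = ½ → ½ = ½
¬(((p ∧ p) ∨ p) → p) = ¬½ = ½
They differ because Łukasiewicz three-valued logic Ł3 and K3 treat ½ differently under implication.

0; ½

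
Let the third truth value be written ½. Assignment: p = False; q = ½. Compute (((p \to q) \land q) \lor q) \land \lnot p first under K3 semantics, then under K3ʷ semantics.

In K3: p \to q = False \to ½ = True  [\lnot False \lor ½]
(p \to q) \land q = True \land ½ = ½
((p \to q) \land q) \lor q = ½ \lor ½ = ½
\lnot p = \lnot False = True
(((p \to q) \land q) \lor q) \land \lnot p = ½ \land True = ½
In K3ʷ: p \to q = False \to ½ = ½  [any arg is the third value ⇒ result is the third value]
(p \to q) \land q = ½ \land ½ = ½
((p \to q) \land q) \lor q = ½ \lor ½ = ½
\lnot p = \lnot False = True
(((p \to q) \land q) \lor q) \land \lnot p = ½ \land True = ½

½; ½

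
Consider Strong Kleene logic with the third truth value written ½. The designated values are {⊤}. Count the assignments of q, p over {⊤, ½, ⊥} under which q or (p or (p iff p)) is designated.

7

Of the 9 assignments, 7 give a value in {⊤}.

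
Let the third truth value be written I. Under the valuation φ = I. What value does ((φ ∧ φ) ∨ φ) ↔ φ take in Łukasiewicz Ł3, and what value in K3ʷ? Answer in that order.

1; I

In Łukasiewicz Ł3: φ ∧ φ = I ∧ I = I
(φ ∧ φ) ∨ φ = I ∨ I = I
((φ ∧ φ) ∨ φ) ↔ φ = I ↔ I = 1
In K3ʷ: φ ∧ φ = I ∧ I = I
(φ ∧ φ) ∨ φ = I ∨ I = I
((φ ∧ φ) ∨ φ) ↔ φ = I ↔ I = I
They differ because Łukasiewicz Ł3 and K3ʷ treat I differently under the binary connectives.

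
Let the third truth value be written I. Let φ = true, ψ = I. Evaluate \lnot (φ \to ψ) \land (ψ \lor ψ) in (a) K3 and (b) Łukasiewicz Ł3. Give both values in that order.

In K3: φ \to ψ = true \to I = I
\lnot (φ \to ψ) = \lnot I = I
ψ \lor ψ = I \lor I = I
\lnot (φ \to ψ) \land (ψ \lor ψ) = I \land I = I
In Łukasiewicz Ł3: φ \to ψ = true \to I = I
\lnot (φ \to ψ) = \lnot I = I
ψ \lor ψ = I \lor I = I
\lnot (φ \to ψ) \land (ψ \lor ψ) = I \land I = I

I; I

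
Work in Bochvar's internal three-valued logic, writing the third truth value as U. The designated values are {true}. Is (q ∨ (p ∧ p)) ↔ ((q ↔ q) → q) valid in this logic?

Countermodel: q=true, p=U gives U, which is not designated.

No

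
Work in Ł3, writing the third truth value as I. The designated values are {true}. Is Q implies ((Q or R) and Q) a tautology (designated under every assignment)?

Yes

Every assignment of Q, R over {true, I, false} gives a value in {true}.
In particular, with Q=I, R=I: Q implies ((Q or R) and Q) = true.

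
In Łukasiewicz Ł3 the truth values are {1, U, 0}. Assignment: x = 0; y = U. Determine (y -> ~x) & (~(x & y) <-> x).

~x = ~0 = 1
y -> ~x = U -> 1 = 1  [min(1, 1−½+1)]
x & y = 0 & U = 0
~(x & y) = ~0 = 1
~(x & y) <-> x = 1 <-> 0 = 0
(y -> ~x) & (~(x & y) <-> x) = 1 & 0 = 0

0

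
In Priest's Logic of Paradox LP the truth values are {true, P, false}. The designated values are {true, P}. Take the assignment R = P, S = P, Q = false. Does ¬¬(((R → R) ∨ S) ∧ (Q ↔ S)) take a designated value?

Yes

R → R = P → P = P  [¬P ∨ P]
(R → R) ∨ S = P ∨ P = P
Q ↔ S = false ↔ P = P
((R → R) ∨ S) ∧ (Q ↔ S) = P ∧ P = P
¬(((R → R) ∨ S) ∧ (Q ↔ S)) = ¬P = P
¬¬(((R → R) ∨ S) ∧ (Q ↔ S)) = ¬P = P
P ∈ {true, P}.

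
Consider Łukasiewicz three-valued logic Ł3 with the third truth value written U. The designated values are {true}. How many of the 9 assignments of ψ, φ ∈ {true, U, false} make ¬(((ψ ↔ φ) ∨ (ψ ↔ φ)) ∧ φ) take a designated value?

4

Designated under: (ψ=true, φ=false); (ψ=U, φ=false); (ψ=false, φ=true); (ψ=false, φ=false).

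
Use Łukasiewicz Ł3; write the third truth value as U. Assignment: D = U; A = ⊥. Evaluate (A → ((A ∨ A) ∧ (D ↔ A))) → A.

A ∨ A = ⊥ ∨ ⊥ = ⊥
D ↔ A = U ↔ ⊥ = U
(A ∨ A) ∧ (D ↔ A) = ⊥ ∧ U = ⊥
A → ((A ∨ A) ∧ (D ↔ A)) = ⊥ → ⊥ = ⊤
(A → ((A ∨ A) ∧ (D ↔ A))) → A = ⊤ → ⊥ = ⊥

⊥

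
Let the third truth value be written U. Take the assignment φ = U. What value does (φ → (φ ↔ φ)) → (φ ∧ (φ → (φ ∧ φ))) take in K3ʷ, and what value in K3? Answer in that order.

U; U

In K3ʷ: φ ↔ φ = U ↔ U = U
φ → (φ ↔ φ) = U → U = U  [any arg is the third value ⇒ result is the third value]
φ ∧ φ = U ∧ U = U
φ → (φ ∧ φ) = U → U = U
φ ∧ (φ → (φ ∧ φ)) = U ∧ U = U
(φ → (φ ↔ φ)) → (φ ∧ (φ → (φ ∧ φ))) = U → U = U
In K3: φ ↔ φ = U ↔ U = U
φ → (φ ↔ φ) = U → U = U  [¬U ∨ U]
φ ∧ φ = U ∧ U = U
φ → (φ ∧ φ) = U → U = U
φ ∧ (φ → (φ ∧ φ)) = U ∧ U = U
(φ → (φ ↔ φ)) → (φ ∧ (φ → (φ ∧ φ))) = U → U = U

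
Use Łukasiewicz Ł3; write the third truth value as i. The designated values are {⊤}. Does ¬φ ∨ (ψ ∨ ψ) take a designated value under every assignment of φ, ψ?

No

Countermodel: φ=⊤, ψ=i gives i, which is not designated.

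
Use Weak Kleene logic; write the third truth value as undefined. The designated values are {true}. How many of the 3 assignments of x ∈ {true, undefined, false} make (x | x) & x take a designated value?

1

x=true: true ✓
x=undefined: undefined ·
x=false: false ·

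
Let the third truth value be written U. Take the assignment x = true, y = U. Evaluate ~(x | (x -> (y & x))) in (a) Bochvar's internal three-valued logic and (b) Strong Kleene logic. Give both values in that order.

U; false

In Bochvar's internal three-valued logic: y & x = U & true = U
x -> (y & x) = true -> U = U
x | (x -> (y & x)) = true | U = U
~(x | (x -> (y & x))) = ~U = U
In Strong Kleene logic: y & x = U & true = U
x -> (y & x) = true -> U = U  [~true | U]
x | (x -> (y & x)) = true | U = true
~(x | (x -> (y & x))) = ~true = false
They differ because Bochvar's internal three-valued logic and Strong Kleene logic treat U differently under the binary connectives.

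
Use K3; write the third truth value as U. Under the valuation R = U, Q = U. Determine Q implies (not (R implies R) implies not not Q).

U

R implies R = U implies U = U  [not U or U]
not (R implies R) = not U = U
not Q = not U = U
not not Q = not U = U
not (R implies R) implies not not Q = U implies U = U
Q implies (not (R implies R) implies not not Q) = U implies U = U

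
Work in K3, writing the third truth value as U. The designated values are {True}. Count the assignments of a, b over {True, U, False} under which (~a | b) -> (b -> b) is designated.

Of the 9 assignments, 6 give a value in {True}.

6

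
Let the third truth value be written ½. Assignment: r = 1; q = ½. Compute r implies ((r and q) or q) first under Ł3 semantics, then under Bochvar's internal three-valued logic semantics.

½; ½

In Ł3: r and q = 1 and ½ = ½
(r and q) or q = ½ or ½ = ½
r implies ((r and q) or q) = 1 implies ½ = ½
In Bochvar's internal three-valued logic: r and q = 1 and ½ = ½
(r and q) or q = ½ or ½ = ½
r implies ((r and q) or q) = 1 implies ½ = ½  [any arg is the third value ⇒ result is the third value]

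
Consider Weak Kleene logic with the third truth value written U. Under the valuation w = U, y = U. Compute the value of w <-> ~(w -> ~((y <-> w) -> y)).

y <-> w = U <-> U = U
(y <-> w) -> y = U -> U = U  [any arg is the third value ⇒ result is the third value]
~((y <-> w) -> y) = ~U = U
w -> ~((y <-> w) -> y) = U -> U = U
~(w -> ~((y <-> w) -> y)) = ~U = U
w <-> ~(w -> ~((y <-> w) -> y)) = U <-> U = U

U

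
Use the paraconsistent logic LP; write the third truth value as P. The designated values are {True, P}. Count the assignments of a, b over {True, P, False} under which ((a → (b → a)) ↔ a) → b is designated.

Of the 9 assignments, 8 give a value in {True, P}.

8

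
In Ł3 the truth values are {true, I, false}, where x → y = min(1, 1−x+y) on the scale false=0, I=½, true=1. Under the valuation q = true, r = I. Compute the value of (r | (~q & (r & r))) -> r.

true

~q = ~true = false
r & r = I & I = I
~q & (r & r) = false & I = false
r | (~q & (r & r)) = I | false = I
(r | (~q & (r & r))) -> r = I -> I = true  [min(1, 1−½+½)]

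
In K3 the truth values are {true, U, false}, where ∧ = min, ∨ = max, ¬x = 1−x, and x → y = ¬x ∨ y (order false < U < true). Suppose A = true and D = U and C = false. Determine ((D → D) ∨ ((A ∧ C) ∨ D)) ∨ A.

D → D = U → U = U  [¬U ∨ U]
A ∧ C = true ∧ false = false
(A ∧ C) ∨ D = false ∨ U = U
(D → D) ∨ ((A ∧ C) ∨ D) = U ∨ U = U
((D → D) ∨ ((A ∧ C) ∨ D)) ∨ A = U ∨ true = true

true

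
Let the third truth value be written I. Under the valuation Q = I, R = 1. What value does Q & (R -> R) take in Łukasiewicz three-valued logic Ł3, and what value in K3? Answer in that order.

I; I

In Łukasiewicz three-valued logic Ł3: R -> R = 1 -> 1 = 1
Q & (R -> R) = I & 1 = I
In K3: R -> R = 1 -> 1 = 1
Q & (R -> R) = I & 1 = I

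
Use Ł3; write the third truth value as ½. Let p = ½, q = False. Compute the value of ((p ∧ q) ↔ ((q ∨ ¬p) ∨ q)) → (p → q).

True

p ∧ q = ½ ∧ False = False
¬p = ¬½ = ½
q ∨ ¬p = False ∨ ½ = ½
(q ∨ ¬p) ∨ q = ½ ∨ False = ½
(p ∧ q) ↔ ((q ∨ ¬p) ∨ q) = False ↔ ½ = ½
p → q = ½ → False = ½
((p ∧ q) ↔ ((q ∨ ¬p) ∨ q)) → (p → q) = ½ → ½ = True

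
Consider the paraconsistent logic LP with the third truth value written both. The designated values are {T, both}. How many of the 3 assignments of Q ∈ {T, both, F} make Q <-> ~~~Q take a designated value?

Q=T: F ·
Q=both: both ✓
Q=F: F ·

1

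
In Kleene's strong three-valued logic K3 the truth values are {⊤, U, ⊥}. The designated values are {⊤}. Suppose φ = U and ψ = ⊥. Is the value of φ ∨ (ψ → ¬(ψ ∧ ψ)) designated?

ψ ∧ ψ = ⊥ ∧ ⊥ = ⊥
¬(ψ ∧ ψ) = ¬⊥ = ⊤
ψ → ¬(ψ ∧ ψ) = ⊥ → ⊤ = ⊤
φ ∨ (ψ → ¬(ψ ∧ ψ)) = U ∨ ⊤ = ⊤
⊤ ∈ {⊤}.

Yes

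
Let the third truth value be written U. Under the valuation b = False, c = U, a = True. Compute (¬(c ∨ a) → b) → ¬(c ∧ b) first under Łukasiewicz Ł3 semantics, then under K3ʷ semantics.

In Łukasiewicz Ł3: c ∨ a = U ∨ True = True
¬(c ∨ a) = ¬True = False
¬(c ∨ a) → b = False → False = True
c ∧ b = U ∧ False = False
¬(c ∧ b) = ¬False = True
(¬(c ∨ a) → b) → ¬(c ∧ b) = True → True = True
In K3ʷ: c ∨ a = U ∨ True = U
¬(c ∨ a) = ¬U = U
¬(c ∨ a) → b = U → False = U
c ∧ b = U ∧ False = U
¬(c ∧ b) = ¬U = U
(¬(c ∨ a) → b) → ¬(c ∧ b) = U → U = U
They differ because Łukasiewicz Ł3 and K3ʷ treat U differently under the binary connectives.

True; U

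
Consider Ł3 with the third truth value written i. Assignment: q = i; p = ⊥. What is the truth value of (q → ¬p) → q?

i

¬p = ¬⊥ = ⊤
q → ¬p = i → ⊤ = ⊤
(q → ¬p) → q = ⊤ → i = i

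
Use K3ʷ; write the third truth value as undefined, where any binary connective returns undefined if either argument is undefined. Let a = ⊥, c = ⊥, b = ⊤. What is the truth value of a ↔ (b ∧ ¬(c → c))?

c → c = ⊥ → ⊥ = ⊤
¬(c → c) = ¬⊤ = ⊥
b ∧ ¬(c → c) = ⊤ ∧ ⊥ = ⊥
a ↔ (b ∧ ¬(c → c)) = ⊥ ↔ ⊥ = ⊤

⊤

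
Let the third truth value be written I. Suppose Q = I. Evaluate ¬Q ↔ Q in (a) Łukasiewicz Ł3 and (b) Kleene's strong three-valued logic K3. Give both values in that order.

true; I

In Łukasiewicz Ł3: ¬Q = ¬I = I
¬Q ↔ Q = I ↔ I = true  [1 − |½−½|]
In Kleene's strong three-valued logic K3: ¬Q = ¬I = I
¬Q ↔ Q = I ↔ I = I
They differ because Łukasiewicz Ł3 and Kleene's strong three-valued logic K3 treat I differently under implication.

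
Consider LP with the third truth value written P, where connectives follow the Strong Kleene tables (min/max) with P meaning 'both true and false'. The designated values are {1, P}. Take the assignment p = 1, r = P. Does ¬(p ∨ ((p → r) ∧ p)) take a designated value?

No

p → r = 1 → P = P
(p → r) ∧ p = P ∧ 1 = P
p ∨ ((p → r) ∧ p) = 1 ∨ P = 1
¬(p ∨ ((p → r) ∧ p)) = ¬1 = 0
0 ∉ {1, P}.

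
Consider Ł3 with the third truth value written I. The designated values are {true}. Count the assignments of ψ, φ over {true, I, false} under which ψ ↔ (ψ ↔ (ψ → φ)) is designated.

Of the 9 assignments, 6 give a value in {true}.

6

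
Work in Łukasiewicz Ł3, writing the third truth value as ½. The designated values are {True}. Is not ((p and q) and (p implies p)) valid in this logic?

Countermodel: p=True, q=True gives False, which is not designated.

No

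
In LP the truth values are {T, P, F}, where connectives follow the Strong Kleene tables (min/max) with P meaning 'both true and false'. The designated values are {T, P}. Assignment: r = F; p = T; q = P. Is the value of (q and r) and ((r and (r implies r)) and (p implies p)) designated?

q and r = P and F = F
r implies r = F implies F = T
r and (r implies r) = F and T = F
p implies p = T implies T = T
(r and (r implies r)) and (p implies p) = F and T = F
(q and r) and ((r and (r implies r)) and (p implies p)) = F and F = F
F ∉ {T, P}.

No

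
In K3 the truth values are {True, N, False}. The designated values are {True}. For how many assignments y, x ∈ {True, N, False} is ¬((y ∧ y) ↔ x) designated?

2

Designated under: (y=True, x=False); (y=False, x=True).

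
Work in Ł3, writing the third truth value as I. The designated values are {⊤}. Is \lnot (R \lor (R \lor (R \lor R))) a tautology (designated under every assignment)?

Countermodel: R=⊤ gives ⊥, which is not designated.

No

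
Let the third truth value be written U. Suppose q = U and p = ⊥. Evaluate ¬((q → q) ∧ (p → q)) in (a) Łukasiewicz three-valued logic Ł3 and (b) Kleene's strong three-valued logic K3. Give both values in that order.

In Łukasiewicz three-valued logic Ł3: q → q = U → U = ⊤  [min(1, 1−½+½)]
p → q = ⊥ → U = ⊤
(q → q) ∧ (p → q) = ⊤ ∧ ⊤ = ⊤
¬((q → q) ∧ (p → q)) = ¬⊤ = ⊥
In Kleene's strong three-valued logic K3: q → q = U → U = U
p → q = ⊥ → U = ⊤
(q → q) ∧ (p → q) = U ∧ ⊤ = U
¬((q → q) ∧ (p → q)) = ¬U = U
They differ because Łukasiewicz three-valued logic Ł3 and Kleene's strong three-valued logic K3 treat U differently under implication.

⊥; U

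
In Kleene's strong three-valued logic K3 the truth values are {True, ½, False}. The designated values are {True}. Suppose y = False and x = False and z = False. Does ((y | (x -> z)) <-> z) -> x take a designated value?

x -> z = False -> False = True
y | (x -> z) = False | True = True
(y | (x -> z)) <-> z = True <-> False = False
((y | (x -> z)) <-> z) -> x = False -> False = True
True ∈ {True}.

Yes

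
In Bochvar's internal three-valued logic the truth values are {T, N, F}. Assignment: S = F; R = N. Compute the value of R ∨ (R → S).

N

R → S = N → F = N  [any arg is the third value ⇒ result is the third value]
R ∨ (R → S) = N ∨ N = N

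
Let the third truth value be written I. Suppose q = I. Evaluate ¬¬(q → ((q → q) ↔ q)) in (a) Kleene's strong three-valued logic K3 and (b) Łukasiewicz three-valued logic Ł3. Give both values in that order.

In Kleene's strong three-valued logic K3: q → q = I → I = I  [¬I ∨ I]
(q → q) ↔ q = I ↔ I = I
q → ((q → q) ↔ q) = I → I = I
¬(q → ((q → q) ↔ q)) = ¬I = I
¬¬(q → ((q → q) ↔ q)) = ¬I = I
In Łukasiewicz three-valued logic Ł3: q → q = I → I = true  [min(1, 1−½+½)]
(q → q) ↔ q = true ↔ I = I
q → ((q → q) ↔ q) = I → I = true
¬(q → ((q → q) ↔ q)) = ¬true = false
¬¬(q → ((q → q) ↔ q)) = ¬false = true
They differ because Kleene's strong three-valued logic K3 and Łukasiewicz three-valued logic Ł3 treat I differently under implication.

I; true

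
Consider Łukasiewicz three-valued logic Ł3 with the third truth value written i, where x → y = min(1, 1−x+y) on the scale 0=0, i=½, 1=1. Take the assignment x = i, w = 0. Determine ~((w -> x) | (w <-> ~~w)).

w -> x = 0 -> i = 1  [min(1, 1−0+½)]
~w = ~0 = 1
~~w = ~1 = 0
w <-> ~~w = 0 <-> 0 = 1
(w -> x) | (w <-> ~~w) = 1 | 1 = 1
~((w -> x) | (w <-> ~~w)) = ~1 = 0

0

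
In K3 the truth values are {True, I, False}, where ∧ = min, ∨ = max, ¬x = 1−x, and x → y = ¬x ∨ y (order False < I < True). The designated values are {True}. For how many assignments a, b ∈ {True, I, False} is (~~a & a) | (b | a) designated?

Of the 9 assignments, 5 give a value in {True}.

5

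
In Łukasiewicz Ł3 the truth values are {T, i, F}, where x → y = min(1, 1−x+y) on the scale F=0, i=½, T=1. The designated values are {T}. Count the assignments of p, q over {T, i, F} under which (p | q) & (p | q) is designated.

5

Of the 9 assignments, 5 give a value in {T}.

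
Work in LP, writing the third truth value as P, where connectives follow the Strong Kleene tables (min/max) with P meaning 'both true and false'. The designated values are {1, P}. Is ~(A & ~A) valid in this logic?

Every assignment of A over {1, P, 0} gives a value in {1, P}.
In particular, with A=P: ~(A & ~A) = P.

Yes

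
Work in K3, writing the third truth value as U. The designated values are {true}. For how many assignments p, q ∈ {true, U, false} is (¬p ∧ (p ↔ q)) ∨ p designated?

4

Designated under: (p=true, q=true); (p=true, q=U); (p=true, q=false); (p=false, q=false).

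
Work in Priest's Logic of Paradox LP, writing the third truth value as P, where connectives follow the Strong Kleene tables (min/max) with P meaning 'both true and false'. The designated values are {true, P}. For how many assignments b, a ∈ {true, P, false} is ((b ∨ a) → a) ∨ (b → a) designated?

Of the 9 assignments, 8 give a value in {true, P}.

8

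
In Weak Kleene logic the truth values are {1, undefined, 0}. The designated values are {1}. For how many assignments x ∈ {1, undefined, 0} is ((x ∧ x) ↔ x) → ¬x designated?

x=1: 0 ·
x=undefined: undefined ·
x=0: 1 ✓

1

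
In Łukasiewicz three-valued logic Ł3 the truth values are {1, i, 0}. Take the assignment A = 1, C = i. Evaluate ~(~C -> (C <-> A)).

0

~C = ~i = i
C <-> A = i <-> 1 = i  [1 − |½−1|]
~C -> (C <-> A) = i -> i = 1
~(~C -> (C <-> A)) = ~1 = 0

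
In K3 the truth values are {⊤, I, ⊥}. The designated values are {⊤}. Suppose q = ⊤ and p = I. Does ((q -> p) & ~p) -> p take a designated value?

q -> p = ⊤ -> I = I
~p = ~I = I
(q -> p) & ~p = I & I = I
((q -> p) & ~p) -> p = I -> I = I
I ∉ {⊤}.

No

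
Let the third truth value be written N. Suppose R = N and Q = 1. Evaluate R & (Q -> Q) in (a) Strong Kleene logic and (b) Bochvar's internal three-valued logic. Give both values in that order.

In Strong Kleene logic: Q -> Q = 1 -> 1 = 1
R & (Q -> Q) = N & 1 = N
In Bochvar's internal three-valued logic: Q -> Q = 1 -> 1 = 1
R & (Q -> Q) = N & 1 = N

N; N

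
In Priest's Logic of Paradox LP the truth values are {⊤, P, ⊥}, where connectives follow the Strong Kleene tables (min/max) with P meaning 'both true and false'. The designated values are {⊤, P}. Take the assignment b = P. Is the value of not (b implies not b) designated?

Yes

not b = not P = P
b implies not b = P implies P = P  [not P or P]
not (b implies not b) = not P = P
P ∈ {⊤, P}.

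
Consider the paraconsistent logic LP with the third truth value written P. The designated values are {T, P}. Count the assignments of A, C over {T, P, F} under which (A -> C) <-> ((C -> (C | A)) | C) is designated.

Of the 9 assignments, 8 give a value in {T, P}.

8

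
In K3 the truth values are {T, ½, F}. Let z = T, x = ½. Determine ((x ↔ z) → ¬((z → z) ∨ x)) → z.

x ↔ z = ½ ↔ T = ½
z → z = T → T = T
(z → z) ∨ x = T ∨ ½ = T
¬((z → z) ∨ x) = ¬T = F
(x ↔ z) → ¬((z → z) ∨ x) = ½ → F = ½  [¬½ ∨ F]
((x ↔ z) → ¬((z → z) ∨ x)) → z = ½ → T = T

T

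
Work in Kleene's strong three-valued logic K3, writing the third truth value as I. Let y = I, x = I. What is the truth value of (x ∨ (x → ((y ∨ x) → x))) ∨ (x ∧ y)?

I

y ∨ x = I ∨ I = I
(y ∨ x) → x = I → I = I  [¬I ∨ I]
x → ((y ∨ x) → x) = I → I = I
x ∨ (x → ((y ∨ x) → x)) = I ∨ I = I
x ∧ y = I ∧ I = I
(x ∨ (x → ((y ∨ x) → x))) ∨ (x ∧ y) = I ∨ I = I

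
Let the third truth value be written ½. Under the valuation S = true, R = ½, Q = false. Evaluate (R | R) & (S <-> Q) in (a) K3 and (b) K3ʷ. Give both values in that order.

In K3: R | R = ½ | ½ = ½
S <-> Q = true <-> false = false
(R | R) & (S <-> Q) = ½ & false = false
In K3ʷ: R | R = ½ | ½ = ½
S <-> Q = true <-> false = false
(R | R) & (S <-> Q) = ½ & false = ½
They differ because K3 and K3ʷ treat ½ differently under the binary connectives.

false; ½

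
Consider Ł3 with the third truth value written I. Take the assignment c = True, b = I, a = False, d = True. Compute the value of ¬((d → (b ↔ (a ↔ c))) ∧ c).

a ↔ c = False ↔ True = False
b ↔ (a ↔ c) = I ↔ False = I
d → (b ↔ (a ↔ c)) = True → I = I
(d → (b ↔ (a ↔ c))) ∧ c = I ∧ True = I
¬((d → (b ↔ (a ↔ c))) ∧ c) = ¬I = I

I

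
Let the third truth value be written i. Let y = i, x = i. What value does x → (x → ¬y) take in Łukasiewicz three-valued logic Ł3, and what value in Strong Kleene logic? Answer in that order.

In Łukasiewicz three-valued logic Ł3: ¬y = ¬i = i
x → ¬y = i → i = 1
x → (x → ¬y) = i → 1 = 1
In Strong Kleene logic: ¬y = ¬i = i
x → ¬y = i → i = i  [¬i ∨ i]
x → (x → ¬y) = i → i = i
They differ because Łukasiewicz three-valued logic Ł3 and Strong Kleene logic treat i differently under implication.

1; i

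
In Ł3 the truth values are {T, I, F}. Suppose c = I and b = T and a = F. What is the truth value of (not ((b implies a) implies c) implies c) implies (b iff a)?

b implies a = T implies F = F
(b implies a) implies c = F implies I = T  [min(1, 1−0+½)]
not ((b implies a) implies c) = not T = F
not ((b implies a) implies c) implies c = F implies I = T
b iff a = T iff F = F
(not ((b implies a) implies c) implies c) implies (b iff a) = T implies F = F

F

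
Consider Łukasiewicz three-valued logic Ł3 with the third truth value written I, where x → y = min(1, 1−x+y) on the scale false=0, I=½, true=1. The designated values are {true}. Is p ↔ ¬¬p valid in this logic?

Every assignment of p over {true, I, false} gives a value in {true}.
In particular, with p=I: p ↔ ¬¬p = true.

Yes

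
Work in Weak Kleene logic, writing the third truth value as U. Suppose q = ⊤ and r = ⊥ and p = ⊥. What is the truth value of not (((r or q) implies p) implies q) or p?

⊥

r or q = ⊥ or ⊤ = ⊤
(r or q) implies p = ⊤ implies ⊥ = ⊥
((r or q) implies p) implies q = ⊥ implies ⊤ = ⊤
not (((r or q) implies p) implies q) = not ⊤ = ⊥
not (((r or q) implies p) implies q) or p = ⊥ or ⊥ = ⊥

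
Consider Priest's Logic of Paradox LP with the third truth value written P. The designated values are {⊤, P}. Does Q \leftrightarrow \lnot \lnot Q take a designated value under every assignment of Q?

Every assignment of Q over {⊤, P, ⊥} gives a value in {⊤, P}.
In particular, with Q=P: Q \leftrightarrow \lnot \lnot Q = P.

Yes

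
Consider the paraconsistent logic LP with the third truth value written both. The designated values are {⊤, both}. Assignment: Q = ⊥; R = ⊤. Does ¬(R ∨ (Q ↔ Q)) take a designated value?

Q ↔ Q = ⊥ ↔ ⊥ = ⊤
R ∨ (Q ↔ Q) = ⊤ ∨ ⊤ = ⊤
¬(R ∨ (Q ↔ Q)) = ¬⊤ = ⊥
⊥ ∉ {⊤, both}.

No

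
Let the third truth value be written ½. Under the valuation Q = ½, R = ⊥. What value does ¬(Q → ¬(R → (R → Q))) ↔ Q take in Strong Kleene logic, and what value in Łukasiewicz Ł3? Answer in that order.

½; ⊤

In Strong Kleene logic: R → Q = ⊥ → ½ = ⊤  [¬⊥ ∨ ½]
R → (R → Q) = ⊥ → ⊤ = ⊤
¬(R → (R → Q)) = ¬⊤ = ⊥
Q → ¬(R → (R → Q)) = ½ → ⊥ = ½
¬(Q → ¬(R → (R → Q))) = ¬½ = ½
¬(Q → ¬(R → (R → Q))) ↔ Q = ½ ↔ ½ = ½
In Łukasiewicz Ł3: R → Q = ⊥ → ½ = ⊤
R → (R → Q) = ⊥ → ⊤ = ⊤
¬(R → (R → Q)) = ¬⊤ = ⊥
Q → ¬(R → (R → Q)) = ½ → ⊥ = ½
¬(Q → ¬(R → (R → Q))) = ¬½ = ½
¬(Q → ¬(R → (R → Q))) ↔ Q = ½ ↔ ½ = ⊤
They differ because Strong Kleene logic and Łukasiewicz Ł3 treat ½ differently under implication.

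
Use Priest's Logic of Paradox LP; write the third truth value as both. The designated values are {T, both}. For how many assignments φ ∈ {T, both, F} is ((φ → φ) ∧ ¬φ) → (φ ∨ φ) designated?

2

φ=T: T ✓
φ=both: both ✓
φ=F: F ·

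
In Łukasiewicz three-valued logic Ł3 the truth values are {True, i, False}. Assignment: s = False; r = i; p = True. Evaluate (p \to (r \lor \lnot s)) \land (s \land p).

\lnot s = \lnot False = True
r \lor \lnot s = i \lor True = True
p \to (r \lor \lnot s) = True \to True = True
s \land p = False \land True = False
(p \to (r \lor \lnot s)) \land (s \land p) = True \land False = False

False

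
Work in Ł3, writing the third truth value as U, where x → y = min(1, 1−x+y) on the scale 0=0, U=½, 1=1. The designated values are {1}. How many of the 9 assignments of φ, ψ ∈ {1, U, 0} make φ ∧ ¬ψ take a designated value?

1

Designated under: (φ=1, ψ=0).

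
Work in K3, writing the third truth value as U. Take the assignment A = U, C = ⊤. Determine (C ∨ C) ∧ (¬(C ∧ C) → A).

⊤

C ∨ C = ⊤ ∨ ⊤ = ⊤
C ∧ C = ⊤ ∧ ⊤ = ⊤
¬(C ∧ C) = ¬⊤ = ⊥
¬(C ∧ C) → A = ⊥ → U = ⊤
(C ∨ C) ∧ (¬(C ∧ C) → A) = ⊤ ∧ ⊤ = ⊤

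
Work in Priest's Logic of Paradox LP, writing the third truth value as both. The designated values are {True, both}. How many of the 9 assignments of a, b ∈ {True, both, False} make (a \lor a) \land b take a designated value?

4

Designated under: (a=True, b=True); (a=True, b=both); (a=both, b=True); (a=both, b=both).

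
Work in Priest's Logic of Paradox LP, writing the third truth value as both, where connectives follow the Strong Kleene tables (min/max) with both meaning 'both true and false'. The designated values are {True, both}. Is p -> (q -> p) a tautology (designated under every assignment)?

Every assignment of p, q over {True, both, False} gives a value in {True, both}.
In particular, with p=both, q=both: p -> (q -> p) = both.

Yes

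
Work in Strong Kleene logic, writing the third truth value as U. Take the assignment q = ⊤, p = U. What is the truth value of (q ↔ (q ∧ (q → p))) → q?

q → p = ⊤ → U = U  [¬⊤ ∨ U]
q ∧ (q → p) = ⊤ ∧ U = U
q ↔ (q ∧ (q → p)) = ⊤ ↔ U = U
(q ↔ (q ∧ (q → p))) → q = U → ⊤ = ⊤

⊤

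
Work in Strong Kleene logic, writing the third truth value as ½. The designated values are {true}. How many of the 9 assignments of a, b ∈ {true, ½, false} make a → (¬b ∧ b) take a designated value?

3

Designated under: (a=false, b=true); (a=false, b=½); (a=false, b=false).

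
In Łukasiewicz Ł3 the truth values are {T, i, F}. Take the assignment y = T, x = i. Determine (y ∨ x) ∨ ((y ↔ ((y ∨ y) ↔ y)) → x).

T

y ∨ x = T ∨ i = T
y ∨ y = T ∨ T = T
(y ∨ y) ↔ y = T ↔ T = T
y ↔ ((y ∨ y) ↔ y) = T ↔ T = T
(y ↔ ((y ∨ y) ↔ y)) → x = T → i = i  [min(1, 1−1+½)]
(y ∨ x) ∨ ((y ↔ ((y ∨ y) ↔ y)) → x) = T ∨ i = T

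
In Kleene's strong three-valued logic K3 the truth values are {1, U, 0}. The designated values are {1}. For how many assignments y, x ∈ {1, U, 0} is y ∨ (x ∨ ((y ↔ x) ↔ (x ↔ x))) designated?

6

Of the 9 assignments, 6 give a value in {1}.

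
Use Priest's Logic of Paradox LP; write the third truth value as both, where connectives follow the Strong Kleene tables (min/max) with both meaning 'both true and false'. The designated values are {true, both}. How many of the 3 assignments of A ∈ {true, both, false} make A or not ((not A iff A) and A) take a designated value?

3

A=true: true ✓
A=both: both ✓
A=false: true ✓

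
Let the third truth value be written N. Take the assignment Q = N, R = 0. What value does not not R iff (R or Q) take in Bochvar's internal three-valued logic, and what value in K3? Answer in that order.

In Bochvar's internal three-valued logic: not R = not 0 = 1
not not R = not 1 = 0
R or Q = 0 or N = N
not not R iff (R or Q) = 0 iff N = N
In K3: not R = not 0 = 1
not not R = not 1 = 0
R or Q = 0 or N = N
not not R iff (R or Q) = 0 iff N = N

N; N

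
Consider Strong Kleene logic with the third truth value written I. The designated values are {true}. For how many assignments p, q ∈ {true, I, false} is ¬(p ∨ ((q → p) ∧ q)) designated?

2

Designated under: (p=false, q=true); (p=false, q=false).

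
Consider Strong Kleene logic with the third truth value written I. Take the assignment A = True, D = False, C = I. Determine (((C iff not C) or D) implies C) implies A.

True

not C = not I = I
C iff not C = I iff I = I
(C iff not C) or D = I or False = I
((C iff not C) or D) implies C = I implies I = I  [not I or I]
(((C iff not C) or D) implies C) implies A = I implies True = True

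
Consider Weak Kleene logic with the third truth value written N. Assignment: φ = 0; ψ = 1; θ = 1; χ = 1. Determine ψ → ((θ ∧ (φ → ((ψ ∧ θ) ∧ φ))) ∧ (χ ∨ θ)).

ψ ∧ θ = 1 ∧ 1 = 1
(ψ ∧ θ) ∧ φ = 1 ∧ 0 = 0
φ → ((ψ ∧ θ) ∧ φ) = 0 → 0 = 1
θ ∧ (φ → ((ψ ∧ θ) ∧ φ)) = 1 ∧ 1 = 1
χ ∨ θ = 1 ∨ 1 = 1
(θ ∧ (φ → ((ψ ∧ θ) ∧ φ))) ∧ (χ ∨ θ) = 1 ∧ 1 = 1
ψ → ((θ ∧ (φ → ((ψ ∧ θ) ∧ φ))) ∧ (χ ∨ θ)) = 1 → 1 = 1

1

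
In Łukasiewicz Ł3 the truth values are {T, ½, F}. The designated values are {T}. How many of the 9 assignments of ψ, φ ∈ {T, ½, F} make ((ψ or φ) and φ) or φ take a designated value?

Designated under: (ψ=T, φ=T); (ψ=½, φ=T); (ψ=F, φ=T).

3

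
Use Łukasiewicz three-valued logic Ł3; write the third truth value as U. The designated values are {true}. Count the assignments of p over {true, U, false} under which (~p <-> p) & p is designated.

0

p=true: false ·
p=U: U ·
p=false: false ·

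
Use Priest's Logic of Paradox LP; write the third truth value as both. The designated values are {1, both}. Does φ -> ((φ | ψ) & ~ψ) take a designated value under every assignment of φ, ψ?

No

Countermodel: φ=1, ψ=1 gives 0, which is not designated.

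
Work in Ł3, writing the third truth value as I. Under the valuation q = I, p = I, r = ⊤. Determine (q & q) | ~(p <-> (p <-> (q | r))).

q & q = I & I = I
q | r = I | ⊤ = ⊤
p <-> (q | r) = I <-> ⊤ = I  [1 − |½−1|]
p <-> (p <-> (q | r)) = I <-> I = ⊤
~(p <-> (p <-> (q | r))) = ~⊤ = ⊥
(q & q) | ~(p <-> (p <-> (q | r))) = I | ⊥ = I

I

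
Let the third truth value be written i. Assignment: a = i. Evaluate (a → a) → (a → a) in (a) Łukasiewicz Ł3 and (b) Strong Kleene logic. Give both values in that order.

In Łukasiewicz Ł3: a → a = i → i = ⊤  [min(1, 1−½+½)]
a → a = i → i = ⊤
(a → a) → (a → a) = ⊤ → ⊤ = ⊤
In Strong Kleene logic: a → a = i → i = i
a → a = i → i = i
(a → a) → (a → a) = i → i = i
They differ because Łukasiewicz Ł3 and Strong Kleene logic treat i differently under implication.

⊤; i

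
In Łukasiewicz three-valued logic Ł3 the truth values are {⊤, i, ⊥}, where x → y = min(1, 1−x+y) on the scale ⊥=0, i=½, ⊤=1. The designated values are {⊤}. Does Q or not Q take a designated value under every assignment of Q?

No

Countermodel: Q=i gives i, which is not designated.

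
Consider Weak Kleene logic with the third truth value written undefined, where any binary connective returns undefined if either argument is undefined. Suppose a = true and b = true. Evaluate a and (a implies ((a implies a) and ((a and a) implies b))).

true

a implies a = true implies true = true
a and a = true and true = true
(a and a) implies b = true implies true = true
(a implies a) and ((a and a) implies b) = true and true = true
a implies ((a implies a) and ((a and a) implies b)) = true implies true = true
a and (a implies ((a implies a) and ((a and a) implies b))) = true and true = true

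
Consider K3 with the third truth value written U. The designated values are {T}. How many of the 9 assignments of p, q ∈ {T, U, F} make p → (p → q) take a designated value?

5

Of the 9 assignments, 5 give a value in {T}.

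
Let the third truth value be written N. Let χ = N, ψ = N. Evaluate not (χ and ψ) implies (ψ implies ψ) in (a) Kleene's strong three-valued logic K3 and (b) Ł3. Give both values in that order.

N; ⊤

In Kleene's strong three-valued logic K3: χ and ψ = N and N = N
not (χ and ψ) = not N = N
ψ implies ψ = N implies N = N  [not N or N]
not (χ and ψ) implies (ψ implies ψ) = N implies N = N
In Ł3: χ and ψ = N and N = N
not (χ and ψ) = not N = N
ψ implies ψ = N implies N = ⊤  [min(1, 1−½+½)]
not (χ and ψ) implies (ψ implies ψ) = N implies ⊤ = ⊤
They differ because Kleene's strong three-valued logic K3 and Ł3 treat N differently under implication.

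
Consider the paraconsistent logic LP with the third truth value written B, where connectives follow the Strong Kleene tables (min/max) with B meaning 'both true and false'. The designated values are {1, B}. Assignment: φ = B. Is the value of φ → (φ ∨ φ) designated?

Yes

φ ∨ φ = B ∨ B = B
φ → (φ ∨ φ) = B → B = B  [¬B ∨ B]
B ∈ {1, B}.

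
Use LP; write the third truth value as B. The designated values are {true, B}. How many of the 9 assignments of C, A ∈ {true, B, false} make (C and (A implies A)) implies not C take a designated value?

7

Of the 9 assignments, 7 give a value in {true, B}.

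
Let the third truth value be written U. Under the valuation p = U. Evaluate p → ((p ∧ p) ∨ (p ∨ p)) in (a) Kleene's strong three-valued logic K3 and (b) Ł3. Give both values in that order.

In Kleene's strong three-valued logic K3: p ∧ p = U ∧ U = U
p ∨ p = U ∨ U = U
(p ∧ p) ∨ (p ∨ p) = U ∨ U = U
p → ((p ∧ p) ∨ (p ∨ p)) = U → U = U
In Ł3: p ∧ p = U ∧ U = U
p ∨ p = U ∨ U = U
(p ∧ p) ∨ (p ∨ p) = U ∨ U = U
p → ((p ∧ p) ∨ (p ∨ p)) = U → U = 1  [min(1, 1−½+½)]
They differ because Kleene's strong three-valued logic K3 and Ł3 treat U differently under implication.

U; 1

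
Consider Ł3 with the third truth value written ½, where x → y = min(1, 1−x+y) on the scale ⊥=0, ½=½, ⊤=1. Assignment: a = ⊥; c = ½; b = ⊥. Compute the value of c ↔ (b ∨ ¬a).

½

¬a = ¬⊥ = ⊤
b ∨ ¬a = ⊥ ∨ ⊤ = ⊤
c ↔ (b ∨ ¬a) = ½ ↔ ⊤ = ½  [1 − |½−1|]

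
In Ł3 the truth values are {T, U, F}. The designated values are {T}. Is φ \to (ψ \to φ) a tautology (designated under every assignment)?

Every assignment of φ, ψ over {T, U, F} gives a value in {T}.
In particular, with φ=U, ψ=U: φ \to (ψ \to φ) = T.

Yes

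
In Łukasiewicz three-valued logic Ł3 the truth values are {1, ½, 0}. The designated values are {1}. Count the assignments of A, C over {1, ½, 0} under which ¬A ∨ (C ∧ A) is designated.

Designated under: (A=1, C=1); (A=0, C=1); (A=0, C=½); (A=0, C=0).

4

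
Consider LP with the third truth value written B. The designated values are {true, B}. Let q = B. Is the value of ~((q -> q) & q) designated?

q -> q = B -> B = B  [~B | B]
(q -> q) & q = B & B = B
~((q -> q) & q) = ~B = B
B ∈ {true, B}.

Yes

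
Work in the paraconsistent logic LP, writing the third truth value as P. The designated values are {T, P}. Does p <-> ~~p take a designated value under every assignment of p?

Yes

Every assignment of p over {T, P, F} gives a value in {T, P}.
In particular, with p=P: p <-> ~~p = P.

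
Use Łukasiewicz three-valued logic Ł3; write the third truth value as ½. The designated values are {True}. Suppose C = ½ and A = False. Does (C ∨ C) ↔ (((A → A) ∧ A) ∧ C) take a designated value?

C ∨ C = ½ ∨ ½ = ½
A → A = False → False = True
(A → A) ∧ A = True ∧ False = False
((A → A) ∧ A) ∧ C = False ∧ ½ = False
(C ∨ C) ↔ (((A → A) ∧ A) ∧ C) = ½ ↔ False = ½
½ ∉ {True}.

No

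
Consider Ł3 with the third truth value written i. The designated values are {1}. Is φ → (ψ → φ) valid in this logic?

Every assignment of φ, ψ over {1, i, 0} gives a value in {1}.
In particular, with φ=i, ψ=i: φ → (ψ → φ) = 1.

Yes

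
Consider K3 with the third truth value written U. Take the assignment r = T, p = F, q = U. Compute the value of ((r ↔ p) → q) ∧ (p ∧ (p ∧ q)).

r ↔ p = T ↔ F = F
(r ↔ p) → q = F → U = T  [¬F ∨ U]
p ∧ q = F ∧ U = F
p ∧ (p ∧ q) = F ∧ F = F
((r ↔ p) → q) ∧ (p ∧ (p ∧ q)) = T ∧ F = F

F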